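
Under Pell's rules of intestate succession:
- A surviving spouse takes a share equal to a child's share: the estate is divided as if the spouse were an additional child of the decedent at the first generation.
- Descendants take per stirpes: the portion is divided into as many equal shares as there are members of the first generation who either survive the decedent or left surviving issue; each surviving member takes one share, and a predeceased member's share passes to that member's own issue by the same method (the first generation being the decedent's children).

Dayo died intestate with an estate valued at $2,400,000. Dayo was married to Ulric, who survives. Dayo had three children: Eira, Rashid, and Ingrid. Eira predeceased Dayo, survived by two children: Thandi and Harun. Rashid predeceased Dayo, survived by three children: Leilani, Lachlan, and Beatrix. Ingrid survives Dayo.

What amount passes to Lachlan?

Lachlan receives $200,000.

The spouse counts as an additional share at the children's level, so there are 4 primary shares of $600,000. Ulric takes one such share ($600,000).
The children's combined portion ($1,800,000) is divided into 3 shares of $600,000: Ingrid takes $600,000; Eira's $600,000 share passes to Eira's issue; Rashid's $600,000 share passes to Rashid's issue.
Eira's share ($600,000) is divided into 2 shares of $300,000: Thandi and Harun each take $300,000.
Rashid's share ($600,000) is divided into 3 shares of $200,000: Leilani, Lachlan, and Beatrix each take $200,000.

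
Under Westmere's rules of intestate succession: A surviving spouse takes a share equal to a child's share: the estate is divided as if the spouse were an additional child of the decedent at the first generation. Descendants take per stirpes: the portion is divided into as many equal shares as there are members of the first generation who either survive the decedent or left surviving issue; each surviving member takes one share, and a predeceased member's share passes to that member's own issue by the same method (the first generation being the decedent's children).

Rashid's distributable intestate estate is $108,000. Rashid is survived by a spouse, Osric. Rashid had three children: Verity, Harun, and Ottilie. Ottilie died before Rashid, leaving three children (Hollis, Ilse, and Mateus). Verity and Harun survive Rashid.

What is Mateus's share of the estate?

Mateus receives $9,000.

The spouse counts as an additional share at the children's level, so there are 4 primary shares of $27,000. Osric takes one such share ($27,000).
The children's combined portion ($81,000) is divided into 3 shares of $27,000: Verity and Harun each take $27,000; Ottilie's $27,000 share passes to Ottilie's issue.
Ottilie's share ($27,000) is divided into 3 shares of $9,000: Hollis, Ilse, and Mateus each take $9,000.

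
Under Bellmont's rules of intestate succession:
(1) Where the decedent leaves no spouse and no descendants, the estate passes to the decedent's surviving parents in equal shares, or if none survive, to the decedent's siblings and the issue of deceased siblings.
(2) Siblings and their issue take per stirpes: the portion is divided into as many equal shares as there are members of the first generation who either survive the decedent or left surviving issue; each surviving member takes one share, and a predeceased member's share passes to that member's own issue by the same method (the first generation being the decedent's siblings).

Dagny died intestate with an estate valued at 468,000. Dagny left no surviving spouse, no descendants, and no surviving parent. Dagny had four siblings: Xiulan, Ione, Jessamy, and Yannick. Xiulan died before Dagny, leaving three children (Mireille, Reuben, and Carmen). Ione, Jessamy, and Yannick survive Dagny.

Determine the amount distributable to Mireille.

The entire 468,000 passes to the siblings and their issue.
That amount (468,000) is divided into 4 shares of 117,000: Ione, Jessamy, and Yannick each take 117,000; Xiulan's 117,000 share passes to Xiulan's issue.
Xiulan's share (117,000) is divided into 3 shares of 39,000: Mireille, Reuben, and Carmen each take 39,000.

Mireille receives 39,000.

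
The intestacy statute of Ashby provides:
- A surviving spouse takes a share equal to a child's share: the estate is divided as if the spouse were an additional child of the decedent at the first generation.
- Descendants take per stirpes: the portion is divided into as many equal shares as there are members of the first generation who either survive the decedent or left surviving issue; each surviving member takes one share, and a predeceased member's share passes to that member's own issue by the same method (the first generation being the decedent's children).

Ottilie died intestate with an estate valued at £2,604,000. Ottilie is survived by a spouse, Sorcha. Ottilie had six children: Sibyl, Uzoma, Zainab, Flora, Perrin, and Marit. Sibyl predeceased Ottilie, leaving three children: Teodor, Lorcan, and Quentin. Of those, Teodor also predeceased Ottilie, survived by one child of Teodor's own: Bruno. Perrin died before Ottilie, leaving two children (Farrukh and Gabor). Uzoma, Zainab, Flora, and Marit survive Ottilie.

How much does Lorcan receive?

The spouse counts as an additional share at the children's level, so there are 7 primary shares of £372,000. Sorcha takes one such share (£372,000).
The children's combined portion (£2,232,000) is divided into 6 shares of £372,000: Uzoma, Zainab, Flora, and Marit each take £372,000; Sibyl's £372,000 share passes to Sibyl's issue; Perrin's £372,000 share passes to Perrin's issue.
Sibyl's share (£372,000) is divided into 3 shares of £124,000: Lorcan and Quentin each take £124,000; Teodor's £124,000 share passes to Teodor's issue.
Teodor's share (£124,000) passes entirely to Bruno.
Perrin's share (£372,000) is divided into 2 shares of £186,000: Farrukh and Gabor each take £186,000.

Lorcan receives £124,000.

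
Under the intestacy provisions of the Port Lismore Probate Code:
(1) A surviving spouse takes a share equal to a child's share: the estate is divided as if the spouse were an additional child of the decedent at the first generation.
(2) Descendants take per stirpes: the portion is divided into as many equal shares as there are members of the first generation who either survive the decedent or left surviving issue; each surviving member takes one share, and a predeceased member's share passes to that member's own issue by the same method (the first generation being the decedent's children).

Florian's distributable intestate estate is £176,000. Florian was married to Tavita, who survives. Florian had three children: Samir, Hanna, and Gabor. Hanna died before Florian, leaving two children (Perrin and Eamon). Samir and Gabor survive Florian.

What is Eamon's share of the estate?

Eamon receives £22,000.

The spouse counts as an additional share at the children's level, so there are 4 primary shares of £44,000. Tavita takes one such share (£44,000).
The children's combined portion (£132,000) is divided into 3 shares of £44,000: Samir and Gabor each take £44,000; Hanna's £44,000 share passes to Hanna's issue.
Hanna's share (£44,000) is divided into 2 shares of £22,000: Perrin and Eamon each take £22,000.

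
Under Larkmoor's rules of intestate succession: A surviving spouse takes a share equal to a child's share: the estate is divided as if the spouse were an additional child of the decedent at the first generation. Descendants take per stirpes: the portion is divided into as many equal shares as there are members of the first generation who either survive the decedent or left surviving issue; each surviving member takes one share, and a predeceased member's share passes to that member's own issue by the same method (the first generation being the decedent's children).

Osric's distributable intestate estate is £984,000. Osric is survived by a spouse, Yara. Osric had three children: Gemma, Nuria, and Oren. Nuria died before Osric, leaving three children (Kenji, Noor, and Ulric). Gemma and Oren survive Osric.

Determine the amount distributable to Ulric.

The spouse counts as an additional share at the children's level, so there are 4 primary shares of £246,000. Yara takes one such share (£246,000).
The children's combined portion (£738,000) is divided into 3 shares of £246,000: Gemma and Oren each take £246,000; Nuria's £246,000 share passes to Nuria's issue.
Nuria's share (£246,000) is divided into 3 shares of £82,000: Kenji, Noor, and Ulric each take £82,000.

Ulric receives £82,000.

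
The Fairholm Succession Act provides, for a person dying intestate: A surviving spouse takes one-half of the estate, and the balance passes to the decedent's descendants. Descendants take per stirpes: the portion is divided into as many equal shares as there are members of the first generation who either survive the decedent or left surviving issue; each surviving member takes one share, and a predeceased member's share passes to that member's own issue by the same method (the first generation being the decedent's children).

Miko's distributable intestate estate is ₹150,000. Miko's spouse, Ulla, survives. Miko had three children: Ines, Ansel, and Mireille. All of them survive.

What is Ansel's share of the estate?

Ulla takes one-half of ₹150,000 = ₹75,000. The remaining ₹75,000 passes to the descendants.
The descendants' portion (₹75,000) is divided into 3 shares of ₹25,000: Ines, Ansel, and Mireille each take ₹25,000.

Ansel receives ₹25,000.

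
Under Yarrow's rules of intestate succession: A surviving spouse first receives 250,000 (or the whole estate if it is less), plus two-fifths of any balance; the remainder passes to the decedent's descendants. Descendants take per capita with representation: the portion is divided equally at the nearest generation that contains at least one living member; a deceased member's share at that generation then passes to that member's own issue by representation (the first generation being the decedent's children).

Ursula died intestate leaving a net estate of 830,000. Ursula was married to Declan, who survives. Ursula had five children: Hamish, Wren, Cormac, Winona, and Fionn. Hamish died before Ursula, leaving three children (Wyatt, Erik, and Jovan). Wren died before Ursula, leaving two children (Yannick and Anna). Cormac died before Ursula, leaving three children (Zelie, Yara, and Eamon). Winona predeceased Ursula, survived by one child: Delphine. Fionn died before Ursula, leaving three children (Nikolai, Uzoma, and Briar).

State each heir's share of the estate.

Declan: 482,000; Wyatt: 29,000; Erik: 29,000; Jovan: 29,000; Yannick: 29,000; Anna: 29,000; Zelie: 29,000; Yara: 29,000; Eamon: 29,000; Delphine: 29,000; Nikolai: 29,000; Uzoma: 29,000; Briar: 29,000

Declan first takes 250,000, leaving a balance of 580,000. Declan then takes two-fifths of the balance (232,000), for a total of 482,000. The remaining 348,000 passes to the descendants.
No child survives, so the initial division is made at the grandchildren's generation.
The descendants' portion (348,000) is divided into 12 shares of 29,000: Wyatt, Erik, Jovan, Yannick, Anna, Zelie, Yara, Eamon, Delphine, Nikolai, Uzoma, and Briar each take 29,000.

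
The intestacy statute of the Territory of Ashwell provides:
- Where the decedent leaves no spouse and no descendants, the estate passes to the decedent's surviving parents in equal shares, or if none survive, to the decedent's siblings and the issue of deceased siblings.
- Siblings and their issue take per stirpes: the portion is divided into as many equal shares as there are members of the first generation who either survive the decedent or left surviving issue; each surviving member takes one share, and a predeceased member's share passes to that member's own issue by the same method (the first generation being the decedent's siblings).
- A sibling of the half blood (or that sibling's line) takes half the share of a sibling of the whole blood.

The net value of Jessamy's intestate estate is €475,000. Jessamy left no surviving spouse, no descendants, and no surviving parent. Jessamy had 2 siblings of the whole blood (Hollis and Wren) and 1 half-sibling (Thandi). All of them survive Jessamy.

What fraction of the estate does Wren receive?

The entire €475,000 passes to the siblings and their issue.
Counting each half-blood sibling's line as half a unit, there are 5/2 units in €475,000, so one unit is €190,000. Whole-blood lines (Hollis and Wren) take €190,000 each; half-blood lines (Thandi) take €95,000 each.

Wren receives 2/5 of the estate.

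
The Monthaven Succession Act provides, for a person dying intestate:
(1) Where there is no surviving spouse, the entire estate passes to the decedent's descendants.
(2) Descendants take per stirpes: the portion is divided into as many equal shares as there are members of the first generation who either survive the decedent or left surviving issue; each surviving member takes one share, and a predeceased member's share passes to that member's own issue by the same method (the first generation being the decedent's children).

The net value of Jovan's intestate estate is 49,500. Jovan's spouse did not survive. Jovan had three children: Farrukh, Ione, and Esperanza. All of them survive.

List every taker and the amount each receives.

Farrukh: 16,500; Ione: 16,500; Esperanza: 16,500

The entire 49,500 passes to the descendants.
That amount (49,500) is divided into 3 shares of 16,500: Farrukh, Ione, and Esperanza each take 16,500.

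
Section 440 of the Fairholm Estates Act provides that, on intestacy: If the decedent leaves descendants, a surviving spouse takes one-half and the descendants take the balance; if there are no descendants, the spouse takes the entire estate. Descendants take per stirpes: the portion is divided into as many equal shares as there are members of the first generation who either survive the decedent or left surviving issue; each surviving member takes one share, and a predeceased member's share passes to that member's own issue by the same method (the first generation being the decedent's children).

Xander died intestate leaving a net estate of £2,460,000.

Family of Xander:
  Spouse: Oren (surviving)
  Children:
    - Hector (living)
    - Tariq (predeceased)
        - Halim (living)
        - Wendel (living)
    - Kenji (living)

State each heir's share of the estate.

Oren: £1,230,000; Hector: £410,000; Halim: £205,000; Wendel: £205,000; Kenji: £410,000

Oren takes one-half of £2,460,000 = £1,230,000. The remaining £1,230,000 passes to the descendants.
The descendants' portion (£1,230,000) is divided into 3 shares of £410,000: Hector and Kenji each take £410,000; Tariq's £410,000 share passes to Tariq's issue.
Tariq's share (£410,000) is divided into 2 shares of £205,000: Halim and Wendel each take £205,000.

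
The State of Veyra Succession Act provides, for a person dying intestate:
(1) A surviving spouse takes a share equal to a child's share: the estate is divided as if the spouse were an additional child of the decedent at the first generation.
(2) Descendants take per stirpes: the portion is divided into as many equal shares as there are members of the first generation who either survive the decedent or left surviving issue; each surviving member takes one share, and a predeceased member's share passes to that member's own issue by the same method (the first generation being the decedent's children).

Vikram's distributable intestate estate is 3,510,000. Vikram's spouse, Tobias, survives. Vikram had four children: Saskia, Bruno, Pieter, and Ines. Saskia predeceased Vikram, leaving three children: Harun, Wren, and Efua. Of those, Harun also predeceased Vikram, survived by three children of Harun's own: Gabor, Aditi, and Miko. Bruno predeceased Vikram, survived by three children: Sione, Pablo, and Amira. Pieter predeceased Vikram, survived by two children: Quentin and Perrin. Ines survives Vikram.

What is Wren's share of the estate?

The spouse counts as an additional share at the children's level, so there are 5 primary shares of 702,000. Tobias takes one such share (702,000).
The children's combined portion (2,808,000) is divided into 4 shares of 702,000: Ines takes 702,000; Saskia's 702,000 share passes to Saskia's issue; Bruno's 702,000 share passes to Bruno's issue; Pieter's 702,000 share passes to Pieter's issue.
Saskia's share (702,000) is divided into 3 shares of 234,000: Wren and Efua each take 234,000; Harun's 234,000 share passes to Harun's issue.
Harun's share (234,000) is divided into 3 shares of 78,000: Gabor, Aditi, and Miko each take 78,000.
Bruno's share (702,000) is divided into 3 shares of 234,000: Sione, Pablo, and Amira each take 234,000.
Pieter's share (702,000) is divided into 2 shares of 351,000: Quentin and Perrin each take 351,000.

Wren receives 234,000.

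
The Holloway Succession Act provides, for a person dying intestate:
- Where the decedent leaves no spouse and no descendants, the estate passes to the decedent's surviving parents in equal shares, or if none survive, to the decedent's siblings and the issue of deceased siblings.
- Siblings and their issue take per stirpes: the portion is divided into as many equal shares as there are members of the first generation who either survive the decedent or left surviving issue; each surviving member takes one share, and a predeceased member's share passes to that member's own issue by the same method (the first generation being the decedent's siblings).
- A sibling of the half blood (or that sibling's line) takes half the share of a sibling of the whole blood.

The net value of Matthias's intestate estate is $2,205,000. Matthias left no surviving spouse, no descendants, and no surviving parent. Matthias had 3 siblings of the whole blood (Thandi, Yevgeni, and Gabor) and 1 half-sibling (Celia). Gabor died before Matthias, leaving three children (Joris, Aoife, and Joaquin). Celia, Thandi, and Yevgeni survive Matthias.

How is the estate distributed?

The entire $2,205,000 passes to the siblings and their issue.
Counting each half-blood sibling's line as half a unit, there are 7/2 units in $2,205,000, so one unit is $630,000. Whole-blood lines (Thandi, Yevgeni, and Gabor) take $630,000 each; half-blood lines (Celia) take $315,000 each.
Gabor's share ($630,000) is divided into 3 shares of $210,000: Joris, Aoife, and Joaquin each take $210,000.

Celia: $315,000; Thandi: $630,000; Yevgeni: $630,000; Joris: $210,000; Aoife: $210,000; Joaquin: $210,000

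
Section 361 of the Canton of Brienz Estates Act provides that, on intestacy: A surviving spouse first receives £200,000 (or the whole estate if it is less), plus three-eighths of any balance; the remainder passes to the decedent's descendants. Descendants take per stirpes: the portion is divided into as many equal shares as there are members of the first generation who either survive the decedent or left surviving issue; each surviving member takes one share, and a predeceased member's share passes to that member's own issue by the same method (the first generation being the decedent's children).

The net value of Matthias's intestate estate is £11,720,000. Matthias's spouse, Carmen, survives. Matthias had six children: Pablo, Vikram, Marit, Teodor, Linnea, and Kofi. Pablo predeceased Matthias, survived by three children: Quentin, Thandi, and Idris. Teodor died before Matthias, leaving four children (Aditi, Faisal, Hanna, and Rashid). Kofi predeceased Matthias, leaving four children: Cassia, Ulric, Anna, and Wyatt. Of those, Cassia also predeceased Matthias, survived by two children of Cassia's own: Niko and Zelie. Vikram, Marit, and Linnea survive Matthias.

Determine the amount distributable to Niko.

Carmen first takes £200,000, leaving a balance of £11,520,000. Carmen then takes three-eighths of the balance (£4,320,000), for a total of £4,520,000. The remaining £7,200,000 passes to the descendants.
The descendants' portion (£7,200,000) is divided into 6 shares of £1,200,000: Vikram, Marit, and Linnea each take £1,200,000; Pablo's £1,200,000 share passes to Pablo's issue; Teodor's £1,200,000 share passes to Teodor's issue; Kofi's £1,200,000 share passes to Kofi's issue.
Pablo's share (£1,200,000) is divided into 3 shares of £400,000: Quentin, Thandi, and Idris each take £400,000.
Teodor's share (£1,200,000) is divided into 4 shares of £300,000: Aditi, Faisal, Hanna, and Rashid each take £300,000.
Kofi's share (£1,200,000) is divided into 4 shares of £300,000: Ulric, Anna, and Wyatt each take £300,000; Cassia's £300,000 share passes to Cassia's issue.
Cassia's share (£300,000) is divided into 2 shares of £150,000: Niko and Zelie each take £150,000.

Niko receives £150,000.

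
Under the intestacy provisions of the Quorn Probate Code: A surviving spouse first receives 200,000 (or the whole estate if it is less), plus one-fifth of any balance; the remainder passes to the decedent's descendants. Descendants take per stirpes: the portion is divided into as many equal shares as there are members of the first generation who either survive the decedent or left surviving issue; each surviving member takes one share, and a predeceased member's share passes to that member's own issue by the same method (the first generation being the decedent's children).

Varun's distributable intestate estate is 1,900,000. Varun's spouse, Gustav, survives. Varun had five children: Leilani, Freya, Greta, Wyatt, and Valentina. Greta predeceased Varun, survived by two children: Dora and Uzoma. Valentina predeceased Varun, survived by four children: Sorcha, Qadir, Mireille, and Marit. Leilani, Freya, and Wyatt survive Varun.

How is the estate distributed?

Gustav first takes 200,000, leaving a balance of 1,700,000. Gustav then takes one-fifth of the balance (340,000), for a total of 540,000. The remaining 1,360,000 passes to the descendants.
The descendants' portion (1,360,000) is divided into 5 shares of 272,000: Leilani, Freya, and Wyatt each take 272,000; Greta's 272,000 share passes to Greta's issue; Valentina's 272,000 share passes to Valentina's issue.
Greta's share (272,000) is divided into 2 shares of 136,000: Dora and Uzoma each take 136,000.
Valentina's share (272,000) is divided into 4 shares of 68,000: Sorcha, Qadir, Mireille, and Marit each take 68,000.

Gustav: 540,000; Leilani: 272,000; Freya: 272,000; Dora: 136,000; Uzoma: 136,000; Wyatt: 272,000; Sorcha: 68,000; Qadir: 68,000; Mireille: 68,000; Marit: 68,000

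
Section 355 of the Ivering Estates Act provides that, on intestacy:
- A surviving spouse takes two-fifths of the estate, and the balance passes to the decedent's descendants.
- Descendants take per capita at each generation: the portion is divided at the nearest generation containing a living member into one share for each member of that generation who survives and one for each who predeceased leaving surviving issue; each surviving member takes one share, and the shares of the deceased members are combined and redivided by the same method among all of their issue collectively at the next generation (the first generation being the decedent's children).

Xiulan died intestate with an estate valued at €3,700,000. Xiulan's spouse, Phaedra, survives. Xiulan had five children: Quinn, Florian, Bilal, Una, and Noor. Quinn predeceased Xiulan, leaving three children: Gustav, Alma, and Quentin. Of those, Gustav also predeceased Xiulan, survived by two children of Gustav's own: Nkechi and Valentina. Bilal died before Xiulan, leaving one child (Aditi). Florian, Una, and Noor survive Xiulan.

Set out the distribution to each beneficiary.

Phaedra takes two-fifths of €3,700,000 = €1,480,000. The remaining €2,220,000 passes to the descendants.
The descendants' portion (€2,220,000) is divided at the children's generation into 5 shares of €444,000. Florian, Una, and Noor each take €444,000. The 2 shares of the deceased (Quinn and Bilal) are combined into a pool of €888,000.
That pool (€888,000) is divided at the grandchildren's generation into 4 shares of €222,000. Alma, Quentin, and Aditi each take €222,000. The remaining share for the deceased Gustav (€222,000) is carried to the next generation.
That pool (€222,000) is divided at the great-grandchildren's generation equally among Nkechi and Valentina: €111,000 each.

Phaedra: €1,480,000; Nkechi: €111,000; Valentina: €111,000; Alma: €222,000; Quentin: €222,000; Florian: €444,000; Aditi: €222,000; Una: €444,000; Noor: €444,000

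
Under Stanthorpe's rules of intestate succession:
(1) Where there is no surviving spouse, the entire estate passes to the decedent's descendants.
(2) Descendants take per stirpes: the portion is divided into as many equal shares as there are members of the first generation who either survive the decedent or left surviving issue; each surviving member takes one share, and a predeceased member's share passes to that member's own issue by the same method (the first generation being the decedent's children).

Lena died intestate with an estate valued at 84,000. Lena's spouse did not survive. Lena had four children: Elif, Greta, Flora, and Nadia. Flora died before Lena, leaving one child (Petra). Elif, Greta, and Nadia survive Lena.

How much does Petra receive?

The entire 84,000 passes to the descendants.
That amount (84,000) is divided into 4 shares of 21,000: Elif, Greta, and Nadia each take 21,000; Flora's 21,000 share passes to Flora's issue.
Flora's share (21,000) passes entirely to Petra.

Petra receives 21,000.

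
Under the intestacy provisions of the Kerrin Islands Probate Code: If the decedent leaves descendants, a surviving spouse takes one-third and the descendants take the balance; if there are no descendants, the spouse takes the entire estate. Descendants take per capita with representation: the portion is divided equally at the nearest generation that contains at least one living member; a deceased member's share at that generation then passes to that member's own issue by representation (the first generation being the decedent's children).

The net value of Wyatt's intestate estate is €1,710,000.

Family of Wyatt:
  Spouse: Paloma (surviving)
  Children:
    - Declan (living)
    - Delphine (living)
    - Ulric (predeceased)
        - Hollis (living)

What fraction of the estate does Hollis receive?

Hollis receives 2/9 of the estate.

Paloma takes one-third of €1,710,000 = €570,000. The remaining €1,140,000 passes to the descendants.
The descendants' portion (€1,140,000) is divided into 3 shares of €380,000: Declan and Delphine each take €380,000; Ulric's €380,000 share passes to Ulric's issue.
Ulric's share (€380,000) passes entirely to Hollis.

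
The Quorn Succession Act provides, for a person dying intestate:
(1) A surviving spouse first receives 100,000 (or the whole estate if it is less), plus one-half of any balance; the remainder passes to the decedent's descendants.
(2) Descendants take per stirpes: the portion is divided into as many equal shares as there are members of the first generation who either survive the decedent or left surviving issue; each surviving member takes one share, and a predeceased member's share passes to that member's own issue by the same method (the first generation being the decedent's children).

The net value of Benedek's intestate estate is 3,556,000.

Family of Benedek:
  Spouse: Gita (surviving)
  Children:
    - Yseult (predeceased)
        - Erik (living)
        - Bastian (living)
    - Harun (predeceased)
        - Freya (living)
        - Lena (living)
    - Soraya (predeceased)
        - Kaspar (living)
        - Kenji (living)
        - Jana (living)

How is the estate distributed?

Gita first takes 100,000, leaving a balance of 3,456,000. Gita then takes one-half of the balance (1,728,000), for a total of 1,828,000. The remaining 1,728,000 passes to the descendants.
The descendants' portion (1,728,000) is divided into 3 shares of 576,000: Yseult's 576,000 share passes to Yseult's issue; Harun's 576,000 share passes to Harun's issue; Soraya's 576,000 share passes to Soraya's issue.
Yseult's share (576,000) is divided into 2 shares of 288,000: Erik and Bastian each take 288,000.
Harun's share (576,000) is divided into 2 shares of 288,000: Freya and Lena each take 288,000.
Soraya's share (576,000) is divided into 3 shares of 192,000: Kaspar, Kenji, and Jana each take 192,000.

Gita: 1,828,000; Erik: 288,000; Bastian: 288,000; Freya: 288,000; Lena: 288,000; Kaspar: 192,000; Kenji: 192,000; Jana: 192,000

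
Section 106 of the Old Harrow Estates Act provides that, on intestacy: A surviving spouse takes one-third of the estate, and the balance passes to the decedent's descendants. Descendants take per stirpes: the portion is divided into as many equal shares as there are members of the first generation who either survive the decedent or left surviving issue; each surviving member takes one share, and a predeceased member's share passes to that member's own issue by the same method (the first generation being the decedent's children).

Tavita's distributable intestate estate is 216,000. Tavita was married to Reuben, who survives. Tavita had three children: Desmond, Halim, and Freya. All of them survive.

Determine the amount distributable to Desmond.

Desmond receives 48,000.

Reuben takes one-third of 216,000 = 72,000. The remaining 144,000 passes to the descendants.
The descendants' portion (144,000) is divided into 3 shares of 48,000: Desmond, Halim, and Freya each take 48,000.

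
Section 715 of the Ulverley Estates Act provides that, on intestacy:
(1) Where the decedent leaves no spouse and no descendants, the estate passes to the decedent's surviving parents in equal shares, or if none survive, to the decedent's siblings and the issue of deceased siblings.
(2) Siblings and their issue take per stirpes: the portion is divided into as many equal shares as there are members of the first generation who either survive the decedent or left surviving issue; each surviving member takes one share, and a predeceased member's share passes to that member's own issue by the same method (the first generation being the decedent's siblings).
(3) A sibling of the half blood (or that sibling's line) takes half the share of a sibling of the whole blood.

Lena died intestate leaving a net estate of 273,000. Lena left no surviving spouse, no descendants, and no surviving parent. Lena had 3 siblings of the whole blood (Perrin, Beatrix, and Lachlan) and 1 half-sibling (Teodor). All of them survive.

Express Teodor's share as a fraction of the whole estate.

The entire 273,000 passes to the siblings and their issue.
Counting each half-blood sibling's line as half a unit, there are 7/2 units in 273,000, so one unit is 78,000. Whole-blood lines (Perrin, Beatrix, and Lachlan) take 78,000 each; half-blood lines (Teodor) take 39,000 each.

Teodor receives 1/7 of the estate.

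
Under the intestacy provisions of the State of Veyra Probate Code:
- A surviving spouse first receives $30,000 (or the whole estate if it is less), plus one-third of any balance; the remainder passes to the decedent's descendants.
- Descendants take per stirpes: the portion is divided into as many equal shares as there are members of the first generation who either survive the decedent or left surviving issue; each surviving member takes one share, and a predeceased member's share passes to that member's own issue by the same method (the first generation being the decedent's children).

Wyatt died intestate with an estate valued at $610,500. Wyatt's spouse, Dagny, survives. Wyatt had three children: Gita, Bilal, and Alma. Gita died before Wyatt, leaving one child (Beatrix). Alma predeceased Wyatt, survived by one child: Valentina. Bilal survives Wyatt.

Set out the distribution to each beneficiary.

Dagny first takes $30,000, leaving a balance of $580,500. Dagny then takes one-third of the balance ($193,500), for a total of $223,500. The remaining $387,000 passes to the descendants.
The descendants' portion ($387,000) is divided into 3 shares of $129,000: Bilal takes $129,000; Gita's $129,000 share passes to Gita's issue; Alma's $129,000 share passes to Alma's issue.
Gita's share ($129,000) passes entirely to Beatrix.
Alma's share ($129,000) passes entirely to Valentina.

Dagny: $223,500; Beatrix: $129,000; Bilal: $129,000; Valentina: $129,000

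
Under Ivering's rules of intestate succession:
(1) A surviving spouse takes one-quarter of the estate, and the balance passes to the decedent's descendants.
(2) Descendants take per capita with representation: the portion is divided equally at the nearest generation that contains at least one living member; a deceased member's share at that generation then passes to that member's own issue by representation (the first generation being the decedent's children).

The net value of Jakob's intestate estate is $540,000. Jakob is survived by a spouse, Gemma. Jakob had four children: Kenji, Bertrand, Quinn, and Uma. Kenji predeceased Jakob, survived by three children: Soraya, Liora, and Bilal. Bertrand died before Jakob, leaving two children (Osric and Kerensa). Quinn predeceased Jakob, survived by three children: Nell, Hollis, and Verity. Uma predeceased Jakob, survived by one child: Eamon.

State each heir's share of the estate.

Gemma takes one-quarter of $540,000 = $135,000. The remaining $405,000 passes to the descendants.
No child survives, so the initial division is made at the grandchildren's generation.
The descendants' portion ($405,000) is divided into 9 shares of $45,000: Soraya, Liora, Bilal, Osric, Kerensa, Nell, Hollis, Verity, and Eamon each take $45,000.

Gemma: $135,000; Soraya: $45,000; Liora: $45,000; Bilal: $45,000; Osric: $45,000; Kerensa: $45,000; Nell: $45,000; Hollis: $45,000; Verity: $45,000; Eamon: $45,000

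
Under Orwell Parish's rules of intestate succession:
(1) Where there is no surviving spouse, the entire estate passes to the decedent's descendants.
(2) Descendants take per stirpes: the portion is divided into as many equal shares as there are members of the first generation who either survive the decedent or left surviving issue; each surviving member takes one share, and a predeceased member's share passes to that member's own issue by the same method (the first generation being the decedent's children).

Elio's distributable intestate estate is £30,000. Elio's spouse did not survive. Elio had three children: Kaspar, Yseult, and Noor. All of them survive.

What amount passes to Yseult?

Yseult receives £10,000.

The entire £30,000 passes to the descendants.
That amount (£30,000) is divided into 3 shares of £10,000: Kaspar, Yseult, and Noor each take £10,000.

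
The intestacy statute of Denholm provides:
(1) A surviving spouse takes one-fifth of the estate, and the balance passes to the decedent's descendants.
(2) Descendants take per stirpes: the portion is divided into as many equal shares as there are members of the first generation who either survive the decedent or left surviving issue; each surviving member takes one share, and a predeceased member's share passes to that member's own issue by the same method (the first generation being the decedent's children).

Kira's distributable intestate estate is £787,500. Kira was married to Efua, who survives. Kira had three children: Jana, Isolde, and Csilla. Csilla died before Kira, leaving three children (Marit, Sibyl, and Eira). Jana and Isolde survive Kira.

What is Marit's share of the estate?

Efua takes one-fifth of £787,500 = £157,500. The remaining £630,000 passes to the descendants.
The descendants' portion (£630,000) is divided into 3 shares of £210,000: Jana and Isolde each take £210,000; Csilla's £210,000 share passes to Csilla's issue.
Csilla's share (£210,000) is divided into 3 shares of £70,000: Marit, Sibyl, and Eira each take £70,000.

Marit receives £70,000.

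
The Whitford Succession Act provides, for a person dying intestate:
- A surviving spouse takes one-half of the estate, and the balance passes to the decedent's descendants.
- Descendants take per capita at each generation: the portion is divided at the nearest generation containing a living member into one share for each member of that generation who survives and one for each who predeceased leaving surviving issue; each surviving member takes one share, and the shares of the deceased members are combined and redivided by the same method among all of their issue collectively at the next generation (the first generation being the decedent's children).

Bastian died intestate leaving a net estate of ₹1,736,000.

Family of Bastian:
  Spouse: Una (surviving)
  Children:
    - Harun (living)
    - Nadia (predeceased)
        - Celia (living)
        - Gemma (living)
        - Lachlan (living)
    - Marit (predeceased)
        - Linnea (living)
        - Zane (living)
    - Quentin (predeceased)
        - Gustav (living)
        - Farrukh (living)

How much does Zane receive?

Zane receives ₹93,000.

Una takes one-half of ₹1,736,000 = ₹868,000. The remaining ₹868,000 passes to the descendants.
The descendants' portion (₹868,000) is divided at the children's generation into 4 shares of ₹217,000. Harun takes ₹217,000. The 3 shares of the deceased (Nadia, Marit, and Quentin) are combined into a pool of ₹651,000.
That pool (₹651,000) is divided at the grandchildren's generation equally among Celia, Gemma, Lachlan, Linnea, Zane, Gustav, and Farrukh: ₹93,000 each.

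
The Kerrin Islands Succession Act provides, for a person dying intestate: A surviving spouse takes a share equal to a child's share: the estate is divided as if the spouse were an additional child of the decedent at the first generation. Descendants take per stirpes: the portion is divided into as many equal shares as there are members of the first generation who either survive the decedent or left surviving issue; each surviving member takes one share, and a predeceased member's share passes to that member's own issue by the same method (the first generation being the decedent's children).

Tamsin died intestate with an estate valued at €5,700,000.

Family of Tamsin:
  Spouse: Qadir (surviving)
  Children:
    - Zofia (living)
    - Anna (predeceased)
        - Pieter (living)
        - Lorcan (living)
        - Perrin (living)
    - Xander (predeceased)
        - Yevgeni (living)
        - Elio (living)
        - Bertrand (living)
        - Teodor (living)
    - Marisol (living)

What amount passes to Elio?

Elio receives €285,000.

The spouse counts as an additional share at the children's level, so there are 5 primary shares of €1,140,000. Qadir takes one such share (€1,140,000).
The children's combined portion (€4,560,000) is divided into 4 shares of €1,140,000: Zofia and Marisol each take €1,140,000; Anna's €1,140,000 share passes to Anna's issue; Xander's €1,140,000 share passes to Xander's issue.
Anna's share (€1,140,000) is divided into 3 shares of €380,000: Pieter, Lorcan, and Perrin each take €380,000.
Xander's share (€1,140,000) is divided into 4 shares of €285,000: Yevgeni, Elio, Bertrand, and Teodor each take €285,000.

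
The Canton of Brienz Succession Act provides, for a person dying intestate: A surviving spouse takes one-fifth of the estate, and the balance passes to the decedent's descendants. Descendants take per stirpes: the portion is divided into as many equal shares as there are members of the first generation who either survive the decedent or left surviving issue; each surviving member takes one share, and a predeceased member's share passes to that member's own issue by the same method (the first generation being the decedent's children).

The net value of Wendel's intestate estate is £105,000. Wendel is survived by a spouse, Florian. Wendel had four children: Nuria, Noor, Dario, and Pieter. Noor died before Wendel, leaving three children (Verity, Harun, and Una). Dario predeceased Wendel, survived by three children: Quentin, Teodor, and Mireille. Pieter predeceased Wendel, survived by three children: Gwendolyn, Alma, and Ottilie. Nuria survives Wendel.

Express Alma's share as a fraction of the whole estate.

Florian takes one-fifth of £105,000 = £21,000. The remaining £84,000 passes to the descendants.
The descendants' portion (£84,000) is divided into 4 shares of £21,000: Nuria takes £21,000; Noor's £21,000 share passes to Noor's issue; Dario's £21,000 share passes to Dario's issue; Pieter's £21,000 share passes to Pieter's issue.
Noor's share (£21,000) is divided into 3 shares of £7,000: Verity, Harun, and Una each take £7,000.
Dario's share (£21,000) is divided into 3 shares of £7,000: Quentin, Teodor, and Mireille each take £7,000.
Pieter's share (£21,000) is divided into 3 shares of £7,000: Gwendolyn, Alma, and Ottilie each take £7,000.

Alma receives 1/15 of the estate.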